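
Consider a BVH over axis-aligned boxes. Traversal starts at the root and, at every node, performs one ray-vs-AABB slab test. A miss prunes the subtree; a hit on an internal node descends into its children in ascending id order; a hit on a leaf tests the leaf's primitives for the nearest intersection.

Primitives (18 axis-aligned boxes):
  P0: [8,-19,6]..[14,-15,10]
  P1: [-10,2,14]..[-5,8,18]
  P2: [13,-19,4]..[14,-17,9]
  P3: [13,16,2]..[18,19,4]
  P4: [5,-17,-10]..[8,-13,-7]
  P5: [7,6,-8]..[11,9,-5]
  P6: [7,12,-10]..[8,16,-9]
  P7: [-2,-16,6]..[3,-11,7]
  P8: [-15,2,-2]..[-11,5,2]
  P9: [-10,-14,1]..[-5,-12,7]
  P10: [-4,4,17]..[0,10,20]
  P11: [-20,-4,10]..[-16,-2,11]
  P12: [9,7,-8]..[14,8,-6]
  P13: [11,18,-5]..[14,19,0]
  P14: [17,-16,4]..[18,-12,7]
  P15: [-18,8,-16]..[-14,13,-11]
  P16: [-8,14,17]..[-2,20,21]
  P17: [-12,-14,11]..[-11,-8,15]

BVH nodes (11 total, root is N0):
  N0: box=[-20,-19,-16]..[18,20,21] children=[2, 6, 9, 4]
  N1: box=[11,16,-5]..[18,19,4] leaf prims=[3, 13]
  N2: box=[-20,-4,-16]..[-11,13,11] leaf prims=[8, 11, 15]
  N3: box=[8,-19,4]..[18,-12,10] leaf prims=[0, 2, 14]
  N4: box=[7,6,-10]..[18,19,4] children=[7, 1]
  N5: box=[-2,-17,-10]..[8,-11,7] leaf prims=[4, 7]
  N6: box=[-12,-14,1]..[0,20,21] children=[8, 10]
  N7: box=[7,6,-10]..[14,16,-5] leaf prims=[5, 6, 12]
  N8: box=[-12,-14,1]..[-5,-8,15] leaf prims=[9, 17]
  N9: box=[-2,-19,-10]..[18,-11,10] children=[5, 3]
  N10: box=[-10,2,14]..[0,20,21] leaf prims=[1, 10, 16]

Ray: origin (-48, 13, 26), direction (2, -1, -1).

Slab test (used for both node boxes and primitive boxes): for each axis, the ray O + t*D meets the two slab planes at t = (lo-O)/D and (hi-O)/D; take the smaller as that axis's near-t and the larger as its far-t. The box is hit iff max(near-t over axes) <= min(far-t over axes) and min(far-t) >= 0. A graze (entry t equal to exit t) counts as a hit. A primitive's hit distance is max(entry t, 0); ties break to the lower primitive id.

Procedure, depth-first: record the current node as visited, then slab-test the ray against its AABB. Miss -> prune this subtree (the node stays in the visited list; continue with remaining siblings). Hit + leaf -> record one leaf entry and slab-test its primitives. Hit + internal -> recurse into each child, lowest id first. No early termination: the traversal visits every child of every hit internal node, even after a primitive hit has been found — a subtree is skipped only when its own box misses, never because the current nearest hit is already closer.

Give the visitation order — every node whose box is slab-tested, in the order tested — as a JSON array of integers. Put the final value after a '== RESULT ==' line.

Walk:
N0 x:[14,33] y:[-7,32] z:[5,42] -> hit [14,32], descend [2, 4, 6, 9]
  N2 x:[14,37/2] y:[0,17] z:[15,42] -> hit [15,17] leaf, test {P8(miss), P11@t=15, P15(miss)}
  N4 x:[55/2,33] y:[-6,7] z:[22,36] -> miss, prune
  N6 x:[18,24] y:[-7,27] z:[5,25] -> hit [18,24], descend [8, 10]
    N8 x:[18,43/2] y:[21,27] z:[11,25] -> hit [21,43/2] leaf, test {P9(miss), P17(miss)}
    N10 x:[19,24] y:[-7,11] z:[5,12] -> miss, prune
  N9 x:[23,33] y:[24,32] z:[16,36] -> hit [24,32], descend [3, 5]
    N3 x:[28,33] y:[25,32] z:[16,22] -> miss, prune
    N5 x:[23,28] y:[24,30] z:[19,36] -> hit [24,28] leaf, test {P4(miss), P7(miss)}

Visited [0, 2, 4, 6, 8, 10, 9, 3, 5]. Tests: 9 box, 3 leaf. Nearest: P11.

== RESULT ==
[0, 2, 4, 6, 8, 10, 9, 3, 5]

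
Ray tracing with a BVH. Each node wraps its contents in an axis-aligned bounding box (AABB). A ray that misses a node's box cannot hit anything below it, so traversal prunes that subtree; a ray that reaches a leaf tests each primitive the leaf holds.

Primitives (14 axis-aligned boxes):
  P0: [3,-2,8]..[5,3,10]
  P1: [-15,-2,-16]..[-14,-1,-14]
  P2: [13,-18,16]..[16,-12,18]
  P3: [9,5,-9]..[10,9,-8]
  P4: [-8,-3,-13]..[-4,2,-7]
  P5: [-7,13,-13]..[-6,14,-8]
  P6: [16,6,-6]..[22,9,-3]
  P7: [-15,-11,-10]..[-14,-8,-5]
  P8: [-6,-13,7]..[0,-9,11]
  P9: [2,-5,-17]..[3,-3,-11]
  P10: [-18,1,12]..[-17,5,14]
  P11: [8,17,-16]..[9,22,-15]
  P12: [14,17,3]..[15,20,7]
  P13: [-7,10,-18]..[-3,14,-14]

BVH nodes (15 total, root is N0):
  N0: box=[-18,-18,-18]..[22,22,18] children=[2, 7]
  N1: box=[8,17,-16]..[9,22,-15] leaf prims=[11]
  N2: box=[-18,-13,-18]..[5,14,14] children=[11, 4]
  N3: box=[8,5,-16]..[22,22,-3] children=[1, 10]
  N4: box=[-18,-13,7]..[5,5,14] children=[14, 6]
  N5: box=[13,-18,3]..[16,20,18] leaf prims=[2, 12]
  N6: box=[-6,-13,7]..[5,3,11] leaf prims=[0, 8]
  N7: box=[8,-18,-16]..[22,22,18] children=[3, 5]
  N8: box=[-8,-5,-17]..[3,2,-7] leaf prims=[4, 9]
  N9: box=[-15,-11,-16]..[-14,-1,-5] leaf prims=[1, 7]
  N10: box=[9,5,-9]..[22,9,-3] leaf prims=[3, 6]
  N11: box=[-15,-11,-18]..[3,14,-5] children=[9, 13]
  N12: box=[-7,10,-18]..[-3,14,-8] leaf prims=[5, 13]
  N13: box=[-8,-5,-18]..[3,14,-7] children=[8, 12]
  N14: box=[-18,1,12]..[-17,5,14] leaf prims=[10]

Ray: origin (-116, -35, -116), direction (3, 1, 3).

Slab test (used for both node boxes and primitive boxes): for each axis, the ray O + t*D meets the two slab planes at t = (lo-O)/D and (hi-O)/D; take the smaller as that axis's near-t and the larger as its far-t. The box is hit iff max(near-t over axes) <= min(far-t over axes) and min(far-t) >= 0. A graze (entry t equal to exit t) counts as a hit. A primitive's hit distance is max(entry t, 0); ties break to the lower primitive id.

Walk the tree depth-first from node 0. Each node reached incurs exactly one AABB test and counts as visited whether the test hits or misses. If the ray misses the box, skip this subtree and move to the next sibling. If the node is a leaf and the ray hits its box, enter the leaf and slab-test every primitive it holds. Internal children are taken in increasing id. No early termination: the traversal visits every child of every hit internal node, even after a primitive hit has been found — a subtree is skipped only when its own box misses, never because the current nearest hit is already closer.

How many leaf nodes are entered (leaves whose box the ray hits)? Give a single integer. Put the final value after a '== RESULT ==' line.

Traverse from the root:
N0 x:[98/3,46] y:[17,57] z:[98/3,134/3] -> hit [98/3,134/3], descend [2, 7]
  N2 x:[98/3,121/3] y:[22,49] z:[98/3,130/3] -> hit [98/3,121/3], descend [4, 11]
    N4 x:[98/3,121/3] y:[22,40] z:[41,130/3] -> miss, prune
    N11 x:[101/3,119/3] y:[24,49] z:[98/3,37] -> hit [101/3,37], descend [9, 13]
      N9 x:[101/3,34] y:[24,34] z:[100/3,37] -> hit [101/3,34] leaf, test {P1@t=101/3, P7(miss)}
      N13 x:[36,119/3] y:[30,49] z:[98/3,109/3] -> hit [36,109/3], descend [8, 12]
        N8 x:[36,119/3] y:[30,37] z:[33,109/3] -> hit [36,109/3] leaf, test {P4@t=36, P9(miss)}
        N12 x:[109/3,113/3] y:[45,49] z:[98/3,36] -> miss, prune
  N7 x:[124/3,46] y:[17,57] z:[100/3,134/3] -> hit [124/3,134/3], descend [3, 5]
    N3 x:[124/3,46] y:[40,57] z:[100/3,113/3] -> miss, prune
    N5 x:[43,44] y:[17,55] z:[119/3,134/3] -> hit [43,44] leaf, test {P2(miss), P12(miss)}

Summary -> nodes [0, 2, 4, 11, 9, 13, 8, 12, 7, 3, 5]; box-tests=11; leaf-entries=3; first=P1

== RESULT ==
3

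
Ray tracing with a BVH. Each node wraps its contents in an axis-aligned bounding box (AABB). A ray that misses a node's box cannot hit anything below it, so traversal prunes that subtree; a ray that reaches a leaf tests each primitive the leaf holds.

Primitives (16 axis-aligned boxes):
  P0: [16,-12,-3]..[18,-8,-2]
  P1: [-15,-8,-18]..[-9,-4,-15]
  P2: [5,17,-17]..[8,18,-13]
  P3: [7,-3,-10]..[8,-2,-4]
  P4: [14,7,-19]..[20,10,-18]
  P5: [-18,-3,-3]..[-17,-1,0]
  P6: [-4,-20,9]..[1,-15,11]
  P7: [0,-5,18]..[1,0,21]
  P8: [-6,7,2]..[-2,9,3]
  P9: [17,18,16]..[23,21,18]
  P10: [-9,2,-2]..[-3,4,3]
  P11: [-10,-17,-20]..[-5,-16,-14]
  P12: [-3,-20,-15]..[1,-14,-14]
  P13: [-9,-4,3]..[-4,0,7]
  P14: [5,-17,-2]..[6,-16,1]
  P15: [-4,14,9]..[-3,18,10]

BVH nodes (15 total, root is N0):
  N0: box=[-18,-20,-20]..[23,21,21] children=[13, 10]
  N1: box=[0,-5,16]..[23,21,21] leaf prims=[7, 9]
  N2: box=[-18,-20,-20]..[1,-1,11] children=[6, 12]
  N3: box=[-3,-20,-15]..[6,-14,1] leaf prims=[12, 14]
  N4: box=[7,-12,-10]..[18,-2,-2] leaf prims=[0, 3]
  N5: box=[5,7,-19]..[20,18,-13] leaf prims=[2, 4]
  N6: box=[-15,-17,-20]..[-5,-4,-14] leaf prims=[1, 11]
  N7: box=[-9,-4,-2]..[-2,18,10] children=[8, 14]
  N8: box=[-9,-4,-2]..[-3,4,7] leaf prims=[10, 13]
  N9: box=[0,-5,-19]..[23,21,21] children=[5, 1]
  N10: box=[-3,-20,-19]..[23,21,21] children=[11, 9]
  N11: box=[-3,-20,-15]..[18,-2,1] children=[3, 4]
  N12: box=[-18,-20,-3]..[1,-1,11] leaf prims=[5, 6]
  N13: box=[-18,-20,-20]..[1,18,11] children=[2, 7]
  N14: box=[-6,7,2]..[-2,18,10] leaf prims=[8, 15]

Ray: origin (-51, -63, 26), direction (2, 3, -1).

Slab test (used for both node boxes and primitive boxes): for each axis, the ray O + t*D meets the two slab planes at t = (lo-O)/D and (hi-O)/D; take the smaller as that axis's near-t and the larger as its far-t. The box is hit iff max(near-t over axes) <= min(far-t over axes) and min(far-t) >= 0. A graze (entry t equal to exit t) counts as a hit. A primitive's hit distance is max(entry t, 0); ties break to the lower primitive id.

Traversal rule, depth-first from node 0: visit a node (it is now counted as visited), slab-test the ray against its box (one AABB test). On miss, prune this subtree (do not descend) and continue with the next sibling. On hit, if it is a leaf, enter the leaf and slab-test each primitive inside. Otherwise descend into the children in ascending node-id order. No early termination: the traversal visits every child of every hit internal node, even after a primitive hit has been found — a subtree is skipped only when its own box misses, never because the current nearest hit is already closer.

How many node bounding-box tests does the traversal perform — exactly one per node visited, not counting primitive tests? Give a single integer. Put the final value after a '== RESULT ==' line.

Trace the traversal:
N0 x:[33/2,37] y:[43/3,28] z:[5,46] -> hit [33/2,28], descend [10, 13]
  N10 x:[24,37] y:[43/3,28] z:[5,45] -> hit [24,28], descend [9, 11]
    N9 x:[51/2,37] y:[58/3,28] z:[5,45] -> hit [51/2,28], descend [1, 5]
      N1 x:[51/2,37] y:[58/3,28] z:[5,10] -> miss, prune
      N5 x:[28,71/2] y:[70/3,27] z:[39,45] -> miss, prune
    N11 x:[24,69/2] y:[43/3,61/3] z:[25,41] -> miss, prune
  N13 x:[33/2,26] y:[43/3,27] z:[15,46] -> hit [33/2,26], descend [2, 7]
    N2 x:[33/2,26] y:[43/3,62/3] z:[15,46] -> hit [33/2,62/3], descend [6, 12]
      N6 x:[18,23] y:[46/3,59/3] z:[40,46] -> miss, prune
      N12 x:[33/2,26] y:[43/3,62/3] z:[15,29] -> hit [33/2,62/3] leaf, test {P5(miss), P6(miss)}
    N7 x:[21,49/2] y:[59/3,27] z:[16,28] -> hit [21,49/2], descend [8, 14]
      N8 x:[21,24] y:[59/3,67/3] z:[19,28] -> hit [21,67/3] leaf, test {P10(miss), P13@t=21}
      N14 x:[45/2,49/2] y:[70/3,27] z:[16,24] -> hit [70/3,24] leaf, test {P8@t=70/3, P15(miss)}

order=[0, 10, 9, 1, 5, 11, 13, 2, 6, 12, 7, 8, 14]  |boxes|=13  |leaves|=3  hit=P13

== RESULT ==
13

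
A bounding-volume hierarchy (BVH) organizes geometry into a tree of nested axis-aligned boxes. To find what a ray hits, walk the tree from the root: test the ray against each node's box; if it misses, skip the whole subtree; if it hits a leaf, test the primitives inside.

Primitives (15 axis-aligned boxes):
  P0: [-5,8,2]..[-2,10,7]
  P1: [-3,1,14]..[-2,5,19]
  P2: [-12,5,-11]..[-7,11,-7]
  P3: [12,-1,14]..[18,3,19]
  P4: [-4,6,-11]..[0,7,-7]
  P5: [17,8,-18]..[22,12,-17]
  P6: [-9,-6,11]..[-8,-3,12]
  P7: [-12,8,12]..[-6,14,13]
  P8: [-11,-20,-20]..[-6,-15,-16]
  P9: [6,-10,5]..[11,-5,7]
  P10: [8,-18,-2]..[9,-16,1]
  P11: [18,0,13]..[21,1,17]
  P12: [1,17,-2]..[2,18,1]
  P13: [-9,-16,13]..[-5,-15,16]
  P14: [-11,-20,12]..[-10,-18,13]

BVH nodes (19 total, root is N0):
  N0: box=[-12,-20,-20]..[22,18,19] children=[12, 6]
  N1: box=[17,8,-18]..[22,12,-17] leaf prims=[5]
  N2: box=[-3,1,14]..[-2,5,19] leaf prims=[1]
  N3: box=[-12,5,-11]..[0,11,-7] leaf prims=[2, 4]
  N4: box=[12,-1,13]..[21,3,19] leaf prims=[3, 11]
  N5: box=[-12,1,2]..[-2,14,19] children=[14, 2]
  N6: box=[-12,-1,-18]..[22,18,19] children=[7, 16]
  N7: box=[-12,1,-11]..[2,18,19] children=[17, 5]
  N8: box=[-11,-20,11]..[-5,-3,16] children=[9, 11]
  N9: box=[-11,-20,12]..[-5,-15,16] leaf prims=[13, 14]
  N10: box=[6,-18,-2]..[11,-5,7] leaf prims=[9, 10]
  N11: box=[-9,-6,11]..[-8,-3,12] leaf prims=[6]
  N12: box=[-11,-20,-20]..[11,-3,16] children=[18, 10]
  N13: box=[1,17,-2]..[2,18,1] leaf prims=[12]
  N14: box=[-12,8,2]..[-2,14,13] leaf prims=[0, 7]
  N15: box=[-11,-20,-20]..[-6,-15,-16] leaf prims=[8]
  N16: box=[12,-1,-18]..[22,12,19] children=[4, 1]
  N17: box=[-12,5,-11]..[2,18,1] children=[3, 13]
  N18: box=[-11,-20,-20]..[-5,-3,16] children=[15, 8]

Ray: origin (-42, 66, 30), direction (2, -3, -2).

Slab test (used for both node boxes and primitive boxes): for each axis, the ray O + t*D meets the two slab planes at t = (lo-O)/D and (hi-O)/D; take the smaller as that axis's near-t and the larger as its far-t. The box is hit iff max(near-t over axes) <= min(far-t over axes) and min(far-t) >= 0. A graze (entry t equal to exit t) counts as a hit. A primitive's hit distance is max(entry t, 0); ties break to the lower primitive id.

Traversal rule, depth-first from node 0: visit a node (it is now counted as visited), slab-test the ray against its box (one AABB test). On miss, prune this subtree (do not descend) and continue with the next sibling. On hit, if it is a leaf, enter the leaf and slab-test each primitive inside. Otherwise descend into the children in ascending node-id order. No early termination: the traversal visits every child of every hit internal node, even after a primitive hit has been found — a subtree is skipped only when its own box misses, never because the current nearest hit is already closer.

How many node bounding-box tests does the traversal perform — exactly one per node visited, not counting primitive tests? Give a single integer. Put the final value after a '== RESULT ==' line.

Traverse from the root:
N0 x:[15,32] y:[16,86/3] z:[11/2,25] -> hit [16,25], descend [6, 12]
  N6 x:[15,32] y:[16,67/3] z:[11/2,24] -> hit [16,67/3], descend [7, 16]
    N7 x:[15,22] y:[16,65/3] z:[11/2,41/2] -> hit [16,41/2], descend [5, 17]
      N5 x:[15,20] y:[52/3,65/3] z:[11/2,14] -> miss, prune
      N17 x:[15,22] y:[16,61/3] z:[29/2,41/2] -> hit [16,61/3], descend [3, 13]
        N3 x:[15,21] y:[55/3,61/3] z:[37/2,41/2] -> hit [37/2,61/3] leaf, test {P2(miss), P4@t=59/3}
        N13 x:[43/2,22] y:[16,49/3] z:[29/2,16] -> miss, prune
    N16 x:[27,32] y:[18,67/3] z:[11/2,24] -> miss, prune
  N12 x:[31/2,53/2] y:[23,86/3] z:[7,25] -> hit [23,25], descend [10, 18]
    N10 x:[24,53/2] y:[71/3,28] z:[23/2,16] -> miss, prune
    N18 x:[31/2,37/2] y:[23,86/3] z:[7,25] -> miss, prune

order=[0, 6, 7, 5, 17, 3, 13, 16, 12, 10, 18]  |boxes|=11  |leaves|=1  hit=P4

== RESULT ==
11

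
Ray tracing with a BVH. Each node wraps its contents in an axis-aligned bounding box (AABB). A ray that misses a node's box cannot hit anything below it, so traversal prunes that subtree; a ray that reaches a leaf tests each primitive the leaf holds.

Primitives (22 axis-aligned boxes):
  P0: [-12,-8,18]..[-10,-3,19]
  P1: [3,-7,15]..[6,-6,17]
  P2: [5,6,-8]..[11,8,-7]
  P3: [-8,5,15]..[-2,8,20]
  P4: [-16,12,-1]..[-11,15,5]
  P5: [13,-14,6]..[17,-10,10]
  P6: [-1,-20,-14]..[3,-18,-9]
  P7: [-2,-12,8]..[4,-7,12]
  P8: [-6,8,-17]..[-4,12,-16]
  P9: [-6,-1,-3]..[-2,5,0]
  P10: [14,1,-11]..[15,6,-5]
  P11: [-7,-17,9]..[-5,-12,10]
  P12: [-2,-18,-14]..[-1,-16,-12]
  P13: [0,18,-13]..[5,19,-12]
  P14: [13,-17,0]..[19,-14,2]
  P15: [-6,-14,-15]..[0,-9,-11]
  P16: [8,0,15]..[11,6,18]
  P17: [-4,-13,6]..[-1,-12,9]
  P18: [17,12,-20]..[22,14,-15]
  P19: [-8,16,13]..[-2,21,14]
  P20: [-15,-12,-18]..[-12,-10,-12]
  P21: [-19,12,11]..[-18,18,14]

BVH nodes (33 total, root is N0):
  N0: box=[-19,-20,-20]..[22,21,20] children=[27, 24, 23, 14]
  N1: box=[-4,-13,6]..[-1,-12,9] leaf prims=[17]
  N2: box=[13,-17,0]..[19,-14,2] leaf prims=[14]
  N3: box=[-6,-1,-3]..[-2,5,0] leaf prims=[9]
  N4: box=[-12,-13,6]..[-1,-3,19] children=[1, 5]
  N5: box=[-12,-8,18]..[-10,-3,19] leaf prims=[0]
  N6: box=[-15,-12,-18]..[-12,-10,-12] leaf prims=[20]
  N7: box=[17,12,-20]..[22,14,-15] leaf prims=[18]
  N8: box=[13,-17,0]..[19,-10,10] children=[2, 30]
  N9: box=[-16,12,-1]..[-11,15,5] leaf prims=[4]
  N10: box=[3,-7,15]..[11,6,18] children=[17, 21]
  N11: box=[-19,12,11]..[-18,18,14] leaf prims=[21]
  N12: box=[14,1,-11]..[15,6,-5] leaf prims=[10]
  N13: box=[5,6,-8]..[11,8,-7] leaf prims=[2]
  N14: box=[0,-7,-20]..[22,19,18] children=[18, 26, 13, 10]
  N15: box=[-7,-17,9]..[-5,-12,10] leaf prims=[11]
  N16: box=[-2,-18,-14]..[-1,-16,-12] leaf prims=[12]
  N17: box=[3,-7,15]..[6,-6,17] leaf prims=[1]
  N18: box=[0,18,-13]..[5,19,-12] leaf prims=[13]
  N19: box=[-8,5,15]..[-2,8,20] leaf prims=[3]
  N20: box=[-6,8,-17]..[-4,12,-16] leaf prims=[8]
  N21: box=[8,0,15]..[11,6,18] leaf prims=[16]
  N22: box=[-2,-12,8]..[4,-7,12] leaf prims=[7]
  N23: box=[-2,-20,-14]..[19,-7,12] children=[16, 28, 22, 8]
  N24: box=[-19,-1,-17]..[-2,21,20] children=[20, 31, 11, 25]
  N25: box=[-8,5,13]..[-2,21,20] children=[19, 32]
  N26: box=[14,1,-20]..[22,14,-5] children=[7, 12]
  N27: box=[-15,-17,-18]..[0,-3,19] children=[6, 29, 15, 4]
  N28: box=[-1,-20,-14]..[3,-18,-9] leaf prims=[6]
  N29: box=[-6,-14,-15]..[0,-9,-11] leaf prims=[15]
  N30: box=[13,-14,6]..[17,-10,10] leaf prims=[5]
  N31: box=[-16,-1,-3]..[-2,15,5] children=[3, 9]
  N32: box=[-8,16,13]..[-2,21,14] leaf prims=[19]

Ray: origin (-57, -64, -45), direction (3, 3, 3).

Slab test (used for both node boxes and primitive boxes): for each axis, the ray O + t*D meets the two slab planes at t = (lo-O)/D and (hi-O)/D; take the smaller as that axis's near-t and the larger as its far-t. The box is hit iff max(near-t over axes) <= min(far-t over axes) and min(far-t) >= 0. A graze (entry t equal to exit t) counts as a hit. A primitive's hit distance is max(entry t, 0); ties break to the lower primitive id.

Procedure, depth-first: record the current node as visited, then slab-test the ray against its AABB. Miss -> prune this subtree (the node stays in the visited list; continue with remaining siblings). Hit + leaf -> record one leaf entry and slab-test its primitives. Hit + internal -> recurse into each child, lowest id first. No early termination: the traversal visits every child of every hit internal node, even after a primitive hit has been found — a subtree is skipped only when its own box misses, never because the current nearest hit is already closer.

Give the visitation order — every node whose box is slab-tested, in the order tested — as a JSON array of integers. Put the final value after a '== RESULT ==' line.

Trace the traversal:
N0 x:[38/3,79/3] y:[44/3,85/3] z:[25/3,65/3] -> hit [44/3,65/3], descend [14, 23, 24, 27]
  N14 x:[19,79/3] y:[19,83/3] z:[25/3,21] -> hit [19,21], descend [10, 13, 18, 26]
    N10 x:[20,68/3] y:[19,70/3] z:[20,21] -> hit [20,21], descend [17, 21]
      N17 x:[20,21] y:[19,58/3] z:[20,62/3] -> miss, prune
      N21 x:[65/3,68/3] y:[64/3,70/3] z:[20,21] -> miss, prune
    N13 x:[62/3,68/3] y:[70/3,24] z:[37/3,38/3] -> miss, prune
    N18 x:[19,62/3] y:[82/3,83/3] z:[32/3,11] -> miss, prune
    N26 x:[71/3,79/3] y:[65/3,26] z:[25/3,40/3] -> miss, prune
  N23 x:[55/3,76/3] y:[44/3,19] z:[31/3,19] -> hit [55/3,19], descend [8, 16, 22, 28]
    N8 x:[70/3,76/3] y:[47/3,18] z:[15,55/3] -> miss, prune
    N16 x:[55/3,56/3] y:[46/3,16] z:[31/3,11] -> miss, prune
    N22 x:[55/3,61/3] y:[52/3,19] z:[53/3,19] -> hit [55/3,19] leaf, test {P7@t=55/3}
    N28 x:[56/3,20] y:[44/3,46/3] z:[31/3,12] -> miss, prune
  N24 x:[38/3,55/3] y:[21,85/3] z:[28/3,65/3] -> miss, prune
  N27 x:[14,19] y:[47/3,61/3] z:[9,64/3] -> hit [47/3,19], descend [4, 6, 15, 29]
    N4 x:[15,56/3] y:[17,61/3] z:[17,64/3] -> hit [17,56/3], descend [1, 5]
      N1 x:[53/3,56/3] y:[17,52/3] z:[17,18] -> miss, prune
      N5 x:[15,47/3] y:[56/3,61/3] z:[21,64/3] -> miss, prune
    N6 x:[14,15] y:[52/3,18] z:[9,11] -> miss, prune
    N15 x:[50/3,52/3] y:[47/3,52/3] z:[18,55/3] -> miss, prune
    N29 x:[17,19] y:[50/3,55/3] z:[10,34/3] -> miss, prune

Summary -> nodes [0, 14, 10, 17, 21, 13, 18, 26, 23, 8, 16, 22, 28, 24, 27, 4, 1, 5, 6, 15, 29]; box-tests=21; leaf-entries=1; first=P7

== RESULT ==
[0, 14, 10, 17, 21, 13, 18, 26, 23, 8, 16, 22, 28, 24, 27, 4, 1, 5, 6, 15, 29]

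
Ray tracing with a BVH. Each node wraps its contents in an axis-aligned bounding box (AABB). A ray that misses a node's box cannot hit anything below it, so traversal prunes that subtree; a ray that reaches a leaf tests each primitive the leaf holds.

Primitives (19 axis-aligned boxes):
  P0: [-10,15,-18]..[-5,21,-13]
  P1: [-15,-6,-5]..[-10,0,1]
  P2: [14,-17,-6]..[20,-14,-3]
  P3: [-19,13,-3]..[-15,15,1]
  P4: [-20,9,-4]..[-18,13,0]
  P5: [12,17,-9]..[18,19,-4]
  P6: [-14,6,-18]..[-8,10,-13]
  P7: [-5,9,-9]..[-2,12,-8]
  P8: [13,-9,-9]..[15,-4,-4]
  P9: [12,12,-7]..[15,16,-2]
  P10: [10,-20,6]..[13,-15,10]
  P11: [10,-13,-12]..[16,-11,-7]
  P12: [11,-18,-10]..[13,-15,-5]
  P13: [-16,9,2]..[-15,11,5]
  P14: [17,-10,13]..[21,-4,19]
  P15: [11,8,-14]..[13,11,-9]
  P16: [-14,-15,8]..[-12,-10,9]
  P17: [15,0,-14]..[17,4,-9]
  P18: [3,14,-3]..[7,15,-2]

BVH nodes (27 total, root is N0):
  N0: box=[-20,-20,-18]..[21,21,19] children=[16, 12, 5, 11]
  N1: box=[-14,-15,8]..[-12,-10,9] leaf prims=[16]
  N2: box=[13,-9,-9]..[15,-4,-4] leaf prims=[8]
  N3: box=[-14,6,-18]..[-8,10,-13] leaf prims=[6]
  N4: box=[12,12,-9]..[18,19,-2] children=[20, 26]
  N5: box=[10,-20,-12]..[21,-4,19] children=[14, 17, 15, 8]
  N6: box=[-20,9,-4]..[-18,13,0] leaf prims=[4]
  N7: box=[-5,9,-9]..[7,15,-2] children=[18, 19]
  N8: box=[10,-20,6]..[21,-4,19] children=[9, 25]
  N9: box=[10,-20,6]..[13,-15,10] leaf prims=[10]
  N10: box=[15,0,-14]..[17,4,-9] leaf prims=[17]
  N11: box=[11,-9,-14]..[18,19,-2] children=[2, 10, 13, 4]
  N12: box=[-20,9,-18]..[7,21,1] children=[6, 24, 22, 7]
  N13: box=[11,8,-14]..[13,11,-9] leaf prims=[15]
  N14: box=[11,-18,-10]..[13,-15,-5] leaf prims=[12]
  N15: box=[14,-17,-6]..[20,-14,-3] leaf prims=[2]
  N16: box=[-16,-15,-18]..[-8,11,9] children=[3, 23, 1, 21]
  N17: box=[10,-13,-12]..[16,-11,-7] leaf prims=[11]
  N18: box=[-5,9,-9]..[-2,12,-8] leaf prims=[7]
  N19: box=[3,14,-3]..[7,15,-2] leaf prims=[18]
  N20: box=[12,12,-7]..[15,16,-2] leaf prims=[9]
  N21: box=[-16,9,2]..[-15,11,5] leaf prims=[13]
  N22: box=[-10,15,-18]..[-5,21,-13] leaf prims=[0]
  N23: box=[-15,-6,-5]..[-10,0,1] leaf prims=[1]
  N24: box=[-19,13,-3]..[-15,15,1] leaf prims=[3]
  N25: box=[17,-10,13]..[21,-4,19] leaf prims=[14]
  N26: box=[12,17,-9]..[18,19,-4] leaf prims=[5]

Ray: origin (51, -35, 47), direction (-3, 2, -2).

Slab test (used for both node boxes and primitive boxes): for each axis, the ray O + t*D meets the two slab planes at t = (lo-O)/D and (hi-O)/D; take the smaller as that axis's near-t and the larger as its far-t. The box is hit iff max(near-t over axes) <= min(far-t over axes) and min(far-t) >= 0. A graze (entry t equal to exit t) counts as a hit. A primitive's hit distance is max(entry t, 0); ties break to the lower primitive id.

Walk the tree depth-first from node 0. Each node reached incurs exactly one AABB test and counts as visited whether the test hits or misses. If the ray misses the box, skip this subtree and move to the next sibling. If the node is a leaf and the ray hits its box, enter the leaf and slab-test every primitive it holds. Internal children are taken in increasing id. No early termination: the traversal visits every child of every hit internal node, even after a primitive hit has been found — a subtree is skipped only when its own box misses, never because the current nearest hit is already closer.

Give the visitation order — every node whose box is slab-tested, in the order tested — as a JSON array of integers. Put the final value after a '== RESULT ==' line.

Trace the traversal:
N0 x:[10,71/3] y:[15/2,28] z:[14,65/2] -> hit [14,71/3], descend [5, 11, 12, 16]
  N5 x:[10,41/3] y:[15/2,31/2] z:[14,59/2] -> miss, prune
  N11 x:[11,40/3] y:[13,27] z:[49/2,61/2] -> miss, prune
  N12 x:[44/3,71/3] y:[22,28] z:[23,65/2] -> hit [23,71/3], descend [6, 7, 22, 24]
    N6 x:[23,71/3] y:[22,24] z:[47/2,51/2] -> hit [47/2,71/3] leaf, test {P4@t=47/2}
    N7 x:[44/3,56/3] y:[22,25] z:[49/2,28] -> miss, prune
    N22 x:[56/3,61/3] y:[25,28] z:[30,65/2] -> miss, prune
    N24 x:[22,70/3] y:[24,25] z:[23,25] -> miss, prune
  N16 x:[59/3,67/3] y:[10,23] z:[19,65/2] -> hit [59/3,67/3], descend [1, 3, 21, 23]
    N1 x:[21,65/3] y:[10,25/2] z:[19,39/2] -> miss, prune
    N3 x:[59/3,65/3] y:[41/2,45/2] z:[30,65/2] -> miss, prune
    N21 x:[22,67/3] y:[22,23] z:[21,45/2] -> hit [22,67/3] leaf, test {P13@t=22}
    N23 x:[61/3,22] y:[29/2,35/2] z:[23,26] -> miss, prune

Visited [0, 5, 11, 12, 6, 7, 22, 24, 16, 1, 3, 21, 23]. Tests: 13 box, 2 leaf. Nearest: P13.

== RESULT ==
[0, 5, 11, 12, 6, 7, 22, 24, 16, 1, 3, 21, 23]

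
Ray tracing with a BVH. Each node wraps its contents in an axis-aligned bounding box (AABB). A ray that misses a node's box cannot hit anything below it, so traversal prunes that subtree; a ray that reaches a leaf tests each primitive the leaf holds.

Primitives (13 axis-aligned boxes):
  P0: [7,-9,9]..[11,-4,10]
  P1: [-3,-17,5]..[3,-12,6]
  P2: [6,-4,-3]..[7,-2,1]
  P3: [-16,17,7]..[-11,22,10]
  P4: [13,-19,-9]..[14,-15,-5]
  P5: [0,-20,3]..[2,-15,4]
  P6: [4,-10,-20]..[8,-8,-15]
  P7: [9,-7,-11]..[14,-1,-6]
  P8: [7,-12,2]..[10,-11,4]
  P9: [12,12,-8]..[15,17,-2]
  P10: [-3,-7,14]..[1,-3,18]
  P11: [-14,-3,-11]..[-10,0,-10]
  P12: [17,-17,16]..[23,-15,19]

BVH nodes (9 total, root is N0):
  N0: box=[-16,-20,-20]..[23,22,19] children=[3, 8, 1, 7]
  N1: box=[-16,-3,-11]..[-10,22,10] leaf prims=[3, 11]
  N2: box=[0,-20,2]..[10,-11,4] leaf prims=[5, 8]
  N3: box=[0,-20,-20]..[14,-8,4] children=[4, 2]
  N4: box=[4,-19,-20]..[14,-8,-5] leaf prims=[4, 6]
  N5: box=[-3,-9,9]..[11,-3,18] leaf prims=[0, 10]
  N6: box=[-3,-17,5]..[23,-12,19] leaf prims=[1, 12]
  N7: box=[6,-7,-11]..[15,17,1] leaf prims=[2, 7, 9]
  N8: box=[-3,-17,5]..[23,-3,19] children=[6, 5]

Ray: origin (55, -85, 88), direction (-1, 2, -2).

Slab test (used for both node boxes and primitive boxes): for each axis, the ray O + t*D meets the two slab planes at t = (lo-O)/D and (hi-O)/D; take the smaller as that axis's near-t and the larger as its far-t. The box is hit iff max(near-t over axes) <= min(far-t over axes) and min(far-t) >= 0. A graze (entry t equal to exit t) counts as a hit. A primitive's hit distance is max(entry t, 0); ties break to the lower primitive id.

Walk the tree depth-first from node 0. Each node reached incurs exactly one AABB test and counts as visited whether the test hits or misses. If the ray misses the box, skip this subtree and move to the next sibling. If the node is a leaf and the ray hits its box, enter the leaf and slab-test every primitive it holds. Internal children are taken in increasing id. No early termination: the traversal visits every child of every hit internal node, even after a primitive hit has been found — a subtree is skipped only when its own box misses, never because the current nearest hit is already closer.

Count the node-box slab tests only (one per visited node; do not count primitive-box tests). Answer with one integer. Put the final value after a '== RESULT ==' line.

Traverse from the root:
N0 x:[32,71] y:[65/2,107/2] z:[69/2,54] -> hit [69/2,107/2], descend [1, 3, 7, 8]
  N1 x:[65,71] y:[41,107/2] z:[39,99/2] -> miss, prune
  N3 x:[41,55] y:[65/2,77/2] z:[42,54] -> miss, prune
  N7 x:[40,49] y:[39,51] z:[87/2,99/2] -> hit [87/2,49] leaf, test {P2(miss), P7(miss), P9(miss)}
  N8 x:[32,58] y:[34,41] z:[69/2,83/2] -> hit [69/2,41], descend [5, 6]
    N5 x:[44,58] y:[38,41] z:[35,79/2] -> miss, prune
    N6 x:[32,58] y:[34,73/2] z:[69/2,83/2] -> hit [69/2,73/2] leaf, test {P1(miss), P12@t=69/2}

Visited [0, 1, 3, 7, 8, 5, 6]. Tests: 7 box, 2 leaf. Nearest: P12.

== RESULT ==
7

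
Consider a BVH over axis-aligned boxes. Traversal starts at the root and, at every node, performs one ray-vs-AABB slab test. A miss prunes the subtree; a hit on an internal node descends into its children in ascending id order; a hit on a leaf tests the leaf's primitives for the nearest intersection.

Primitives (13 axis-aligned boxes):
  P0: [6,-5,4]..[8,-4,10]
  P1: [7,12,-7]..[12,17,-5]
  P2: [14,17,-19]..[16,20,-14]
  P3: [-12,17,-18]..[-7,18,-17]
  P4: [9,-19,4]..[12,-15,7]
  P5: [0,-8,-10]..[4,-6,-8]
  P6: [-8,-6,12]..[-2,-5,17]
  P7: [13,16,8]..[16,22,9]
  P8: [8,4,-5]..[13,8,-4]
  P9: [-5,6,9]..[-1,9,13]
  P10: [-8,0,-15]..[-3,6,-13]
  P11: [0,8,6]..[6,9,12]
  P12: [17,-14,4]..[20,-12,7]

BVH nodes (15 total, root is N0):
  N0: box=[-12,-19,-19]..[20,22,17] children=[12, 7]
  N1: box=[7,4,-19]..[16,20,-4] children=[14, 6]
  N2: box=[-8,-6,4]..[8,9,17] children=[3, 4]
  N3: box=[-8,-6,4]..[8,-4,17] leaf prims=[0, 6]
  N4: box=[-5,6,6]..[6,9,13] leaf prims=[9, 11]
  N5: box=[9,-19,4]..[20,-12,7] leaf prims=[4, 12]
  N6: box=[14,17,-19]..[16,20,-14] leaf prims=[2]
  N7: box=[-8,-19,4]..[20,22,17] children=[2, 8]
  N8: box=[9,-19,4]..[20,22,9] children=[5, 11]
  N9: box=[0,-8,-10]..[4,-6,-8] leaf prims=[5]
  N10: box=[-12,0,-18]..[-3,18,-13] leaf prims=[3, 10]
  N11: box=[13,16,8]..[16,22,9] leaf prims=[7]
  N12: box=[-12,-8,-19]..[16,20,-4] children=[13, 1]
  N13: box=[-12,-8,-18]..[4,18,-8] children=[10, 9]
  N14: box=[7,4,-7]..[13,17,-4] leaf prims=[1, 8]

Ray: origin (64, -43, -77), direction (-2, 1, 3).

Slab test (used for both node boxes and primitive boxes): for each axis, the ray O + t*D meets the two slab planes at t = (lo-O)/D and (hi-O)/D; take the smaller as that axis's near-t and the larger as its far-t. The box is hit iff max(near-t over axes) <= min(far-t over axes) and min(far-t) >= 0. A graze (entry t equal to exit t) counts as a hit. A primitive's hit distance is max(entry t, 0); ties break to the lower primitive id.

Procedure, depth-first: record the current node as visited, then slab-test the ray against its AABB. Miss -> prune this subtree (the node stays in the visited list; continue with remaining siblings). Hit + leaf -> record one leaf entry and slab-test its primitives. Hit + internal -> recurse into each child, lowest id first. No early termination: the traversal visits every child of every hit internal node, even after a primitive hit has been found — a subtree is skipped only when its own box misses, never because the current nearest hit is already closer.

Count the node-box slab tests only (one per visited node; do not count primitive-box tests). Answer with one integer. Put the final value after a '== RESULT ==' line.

Traverse from the root:
N0 x:[22,38] y:[24,65] z:[58/3,94/3] -> hit [24,94/3], descend [7, 12]
  N7 x:[22,36] y:[24,65] z:[27,94/3] -> hit [27,94/3], descend [2, 8]
    N2 x:[28,36] y:[37,52] z:[27,94/3] -> miss, prune
    N8 x:[22,55/2] y:[24,65] z:[27,86/3] -> hit [27,55/2], descend [5, 11]
      N5 x:[22,55/2] y:[24,31] z:[27,28] -> hit [27,55/2] leaf, test {P4@t=27, P12(miss)}
      N11 x:[24,51/2] y:[59,65] z:[85/3,86/3] -> miss, prune
  N12 x:[24,38] y:[35,63] z:[58/3,73/3] -> miss, prune

7 AABB tests over nodes [0, 7, 2, 8, 5, 11, 12]; 1 leaf entered; closest P4.

== RESULT ==
7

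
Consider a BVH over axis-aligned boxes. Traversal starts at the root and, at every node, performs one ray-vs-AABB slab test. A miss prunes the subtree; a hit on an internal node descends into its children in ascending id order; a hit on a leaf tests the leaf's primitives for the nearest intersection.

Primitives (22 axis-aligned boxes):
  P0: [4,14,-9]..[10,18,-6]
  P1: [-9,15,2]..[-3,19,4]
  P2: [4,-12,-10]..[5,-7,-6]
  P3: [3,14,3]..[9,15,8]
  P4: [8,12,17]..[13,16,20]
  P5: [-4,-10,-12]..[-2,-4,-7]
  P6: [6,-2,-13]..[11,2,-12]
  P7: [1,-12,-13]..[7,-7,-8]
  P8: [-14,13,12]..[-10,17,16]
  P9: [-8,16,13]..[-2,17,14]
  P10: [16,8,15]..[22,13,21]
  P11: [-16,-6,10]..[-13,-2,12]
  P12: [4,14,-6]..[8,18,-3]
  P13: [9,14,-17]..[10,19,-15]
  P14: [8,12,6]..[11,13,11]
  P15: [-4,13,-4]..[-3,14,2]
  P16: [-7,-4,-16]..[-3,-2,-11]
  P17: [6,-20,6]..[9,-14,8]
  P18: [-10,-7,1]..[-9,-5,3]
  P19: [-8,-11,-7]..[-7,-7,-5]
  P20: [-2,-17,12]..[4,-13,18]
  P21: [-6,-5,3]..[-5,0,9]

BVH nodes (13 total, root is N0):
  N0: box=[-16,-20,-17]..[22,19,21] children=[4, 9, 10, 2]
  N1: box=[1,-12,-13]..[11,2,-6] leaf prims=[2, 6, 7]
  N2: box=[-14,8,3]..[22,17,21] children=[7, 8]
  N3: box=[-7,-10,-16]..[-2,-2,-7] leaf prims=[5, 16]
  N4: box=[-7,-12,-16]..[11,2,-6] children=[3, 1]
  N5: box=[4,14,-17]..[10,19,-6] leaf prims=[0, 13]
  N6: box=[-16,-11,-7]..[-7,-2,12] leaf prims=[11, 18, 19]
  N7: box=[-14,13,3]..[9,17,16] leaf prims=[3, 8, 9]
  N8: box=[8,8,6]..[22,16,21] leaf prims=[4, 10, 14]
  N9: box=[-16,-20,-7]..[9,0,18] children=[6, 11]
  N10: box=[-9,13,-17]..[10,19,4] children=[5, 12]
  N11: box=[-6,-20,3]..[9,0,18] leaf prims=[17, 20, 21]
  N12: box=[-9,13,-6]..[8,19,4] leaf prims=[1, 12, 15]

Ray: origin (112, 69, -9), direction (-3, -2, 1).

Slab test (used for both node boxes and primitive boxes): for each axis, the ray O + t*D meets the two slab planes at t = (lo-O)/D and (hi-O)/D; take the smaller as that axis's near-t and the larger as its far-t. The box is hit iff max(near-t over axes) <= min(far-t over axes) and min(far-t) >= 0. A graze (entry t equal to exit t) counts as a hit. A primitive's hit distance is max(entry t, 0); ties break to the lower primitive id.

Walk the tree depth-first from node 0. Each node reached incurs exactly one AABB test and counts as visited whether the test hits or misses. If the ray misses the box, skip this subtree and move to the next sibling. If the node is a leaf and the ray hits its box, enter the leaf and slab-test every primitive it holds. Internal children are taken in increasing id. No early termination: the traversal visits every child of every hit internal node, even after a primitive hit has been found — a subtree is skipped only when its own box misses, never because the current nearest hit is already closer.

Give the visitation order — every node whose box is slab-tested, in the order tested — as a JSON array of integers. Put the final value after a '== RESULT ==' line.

Traverse from the root:
N0 x:[30,128/3] y:[25,89/2] z:[-8,30] -> hit [30,30], descend [2, 4, 9, 10]
  N2 x:[30,42] y:[26,61/2] z:[12,30] -> hit [30,30], descend [7, 8]
    N7 x:[103/3,42] y:[26,28] z:[12,25] -> miss, prune
    N8 x:[30,104/3] y:[53/2,61/2] z:[15,30] -> hit [30,30] leaf, test {P4(miss), P10@t=30, P14(miss)}
  N4 x:[101/3,119/3] y:[67/2,81/2] z:[-7,3] -> miss, prune
  N9 x:[103/3,128/3] y:[69/2,89/2] z:[2,27] -> miss, prune
  N10 x:[34,121/3] y:[25,28] z:[-8,13] -> miss, prune

7 AABB tests over nodes [0, 2, 7, 8, 4, 9, 10]; 1 leaf entered; closest P10.

== RESULT ==
[0, 2, 7, 8, 4, 9, 10]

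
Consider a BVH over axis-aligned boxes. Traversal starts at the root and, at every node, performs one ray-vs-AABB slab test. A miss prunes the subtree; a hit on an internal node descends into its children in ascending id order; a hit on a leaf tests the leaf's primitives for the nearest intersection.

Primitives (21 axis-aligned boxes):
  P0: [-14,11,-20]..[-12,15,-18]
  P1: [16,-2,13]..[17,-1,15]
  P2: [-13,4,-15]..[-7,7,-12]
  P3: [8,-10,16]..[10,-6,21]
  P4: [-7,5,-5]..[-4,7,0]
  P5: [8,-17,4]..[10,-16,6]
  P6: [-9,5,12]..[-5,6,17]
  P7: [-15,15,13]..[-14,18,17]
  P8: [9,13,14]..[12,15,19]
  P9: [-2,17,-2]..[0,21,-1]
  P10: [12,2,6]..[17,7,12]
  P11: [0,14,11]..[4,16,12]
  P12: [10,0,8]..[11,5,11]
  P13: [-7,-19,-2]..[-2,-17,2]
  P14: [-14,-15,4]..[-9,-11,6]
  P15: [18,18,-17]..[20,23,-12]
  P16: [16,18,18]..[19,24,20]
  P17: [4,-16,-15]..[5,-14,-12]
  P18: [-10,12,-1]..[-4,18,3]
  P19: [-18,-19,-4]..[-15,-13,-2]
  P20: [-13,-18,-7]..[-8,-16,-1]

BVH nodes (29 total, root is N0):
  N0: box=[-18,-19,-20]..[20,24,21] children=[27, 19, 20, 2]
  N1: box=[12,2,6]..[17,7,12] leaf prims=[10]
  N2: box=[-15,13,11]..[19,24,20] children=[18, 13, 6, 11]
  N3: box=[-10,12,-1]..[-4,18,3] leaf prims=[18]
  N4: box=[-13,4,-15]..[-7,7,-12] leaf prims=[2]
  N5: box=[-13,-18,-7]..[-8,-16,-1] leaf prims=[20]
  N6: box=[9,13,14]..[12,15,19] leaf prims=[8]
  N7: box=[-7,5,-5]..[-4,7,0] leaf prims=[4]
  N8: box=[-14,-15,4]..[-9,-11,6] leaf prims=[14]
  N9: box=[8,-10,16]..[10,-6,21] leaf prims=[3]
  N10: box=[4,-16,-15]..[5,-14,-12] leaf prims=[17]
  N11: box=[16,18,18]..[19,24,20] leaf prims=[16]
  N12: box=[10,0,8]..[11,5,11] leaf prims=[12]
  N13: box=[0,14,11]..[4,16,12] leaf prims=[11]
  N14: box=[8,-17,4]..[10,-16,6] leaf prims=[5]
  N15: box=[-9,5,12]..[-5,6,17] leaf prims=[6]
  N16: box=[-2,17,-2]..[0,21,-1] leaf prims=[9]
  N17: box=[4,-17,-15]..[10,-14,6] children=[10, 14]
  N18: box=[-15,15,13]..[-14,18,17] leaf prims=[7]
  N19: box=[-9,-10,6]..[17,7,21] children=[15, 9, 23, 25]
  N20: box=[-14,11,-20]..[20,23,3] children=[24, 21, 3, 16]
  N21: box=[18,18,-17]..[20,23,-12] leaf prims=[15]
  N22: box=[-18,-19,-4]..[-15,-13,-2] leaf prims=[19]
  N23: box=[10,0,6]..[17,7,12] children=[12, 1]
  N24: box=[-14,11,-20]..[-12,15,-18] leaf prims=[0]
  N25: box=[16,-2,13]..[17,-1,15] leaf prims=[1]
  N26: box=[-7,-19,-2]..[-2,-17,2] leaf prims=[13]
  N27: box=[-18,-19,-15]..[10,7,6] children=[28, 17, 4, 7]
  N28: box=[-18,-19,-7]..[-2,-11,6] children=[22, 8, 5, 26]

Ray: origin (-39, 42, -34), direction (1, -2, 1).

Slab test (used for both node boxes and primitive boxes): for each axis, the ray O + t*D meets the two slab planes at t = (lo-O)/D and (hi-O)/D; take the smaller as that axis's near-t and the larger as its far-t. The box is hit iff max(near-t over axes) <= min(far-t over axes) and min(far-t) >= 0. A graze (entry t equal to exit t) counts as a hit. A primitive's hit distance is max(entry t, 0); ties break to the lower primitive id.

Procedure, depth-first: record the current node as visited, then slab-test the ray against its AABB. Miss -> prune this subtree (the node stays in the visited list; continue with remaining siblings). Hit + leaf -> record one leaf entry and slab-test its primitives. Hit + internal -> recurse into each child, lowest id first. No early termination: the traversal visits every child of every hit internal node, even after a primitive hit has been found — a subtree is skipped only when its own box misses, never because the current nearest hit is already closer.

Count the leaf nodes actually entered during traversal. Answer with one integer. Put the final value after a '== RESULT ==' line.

Traverse from the root:
N0 x:[21,59] y:[9,61/2] z:[14,55] -> hit [21,61/2], descend [2, 19, 20, 27]
  N2 x:[24,58] y:[9,29/2] z:[45,54] -> miss, prune
  N19 x:[30,56] y:[35/2,26] z:[40,55] -> miss, prune
  N20 x:[25,59] y:[19/2,31/2] z:[14,37] -> miss, prune
  N27 x:[21,49] y:[35/2,61/2] z:[19,40] -> hit [21,61/2], descend [4, 7, 17, 28]
    N4 x:[26,32] y:[35/2,19] z:[19,22] -> miss, prune
    N7 x:[32,35] y:[35/2,37/2] z:[29,34] -> miss, prune
    N17 x:[43,49] y:[28,59/2] z:[19,40] -> miss, prune
    N28 x:[21,37] y:[53/2,61/2] z:[27,40] -> hit [27,61/2], descend [5, 8, 22, 26]
      N5 x:[26,31] y:[29,30] z:[27,33] -> hit [29,30] leaf, test {P20@t=29}
      N8 x:[25,30] y:[53/2,57/2] z:[38,40] -> miss, prune
      N22 x:[21,24] y:[55/2,61/2] z:[30,32] -> miss, prune
      N26 x:[32,37] y:[59/2,61/2] z:[32,36] -> miss, prune

13 AABB tests over nodes [0, 2, 19, 20, 27, 4, 7, 17, 28, 5, 8, 22, 26]; 1 leaf entered; closest P20.

== RESULT ==
1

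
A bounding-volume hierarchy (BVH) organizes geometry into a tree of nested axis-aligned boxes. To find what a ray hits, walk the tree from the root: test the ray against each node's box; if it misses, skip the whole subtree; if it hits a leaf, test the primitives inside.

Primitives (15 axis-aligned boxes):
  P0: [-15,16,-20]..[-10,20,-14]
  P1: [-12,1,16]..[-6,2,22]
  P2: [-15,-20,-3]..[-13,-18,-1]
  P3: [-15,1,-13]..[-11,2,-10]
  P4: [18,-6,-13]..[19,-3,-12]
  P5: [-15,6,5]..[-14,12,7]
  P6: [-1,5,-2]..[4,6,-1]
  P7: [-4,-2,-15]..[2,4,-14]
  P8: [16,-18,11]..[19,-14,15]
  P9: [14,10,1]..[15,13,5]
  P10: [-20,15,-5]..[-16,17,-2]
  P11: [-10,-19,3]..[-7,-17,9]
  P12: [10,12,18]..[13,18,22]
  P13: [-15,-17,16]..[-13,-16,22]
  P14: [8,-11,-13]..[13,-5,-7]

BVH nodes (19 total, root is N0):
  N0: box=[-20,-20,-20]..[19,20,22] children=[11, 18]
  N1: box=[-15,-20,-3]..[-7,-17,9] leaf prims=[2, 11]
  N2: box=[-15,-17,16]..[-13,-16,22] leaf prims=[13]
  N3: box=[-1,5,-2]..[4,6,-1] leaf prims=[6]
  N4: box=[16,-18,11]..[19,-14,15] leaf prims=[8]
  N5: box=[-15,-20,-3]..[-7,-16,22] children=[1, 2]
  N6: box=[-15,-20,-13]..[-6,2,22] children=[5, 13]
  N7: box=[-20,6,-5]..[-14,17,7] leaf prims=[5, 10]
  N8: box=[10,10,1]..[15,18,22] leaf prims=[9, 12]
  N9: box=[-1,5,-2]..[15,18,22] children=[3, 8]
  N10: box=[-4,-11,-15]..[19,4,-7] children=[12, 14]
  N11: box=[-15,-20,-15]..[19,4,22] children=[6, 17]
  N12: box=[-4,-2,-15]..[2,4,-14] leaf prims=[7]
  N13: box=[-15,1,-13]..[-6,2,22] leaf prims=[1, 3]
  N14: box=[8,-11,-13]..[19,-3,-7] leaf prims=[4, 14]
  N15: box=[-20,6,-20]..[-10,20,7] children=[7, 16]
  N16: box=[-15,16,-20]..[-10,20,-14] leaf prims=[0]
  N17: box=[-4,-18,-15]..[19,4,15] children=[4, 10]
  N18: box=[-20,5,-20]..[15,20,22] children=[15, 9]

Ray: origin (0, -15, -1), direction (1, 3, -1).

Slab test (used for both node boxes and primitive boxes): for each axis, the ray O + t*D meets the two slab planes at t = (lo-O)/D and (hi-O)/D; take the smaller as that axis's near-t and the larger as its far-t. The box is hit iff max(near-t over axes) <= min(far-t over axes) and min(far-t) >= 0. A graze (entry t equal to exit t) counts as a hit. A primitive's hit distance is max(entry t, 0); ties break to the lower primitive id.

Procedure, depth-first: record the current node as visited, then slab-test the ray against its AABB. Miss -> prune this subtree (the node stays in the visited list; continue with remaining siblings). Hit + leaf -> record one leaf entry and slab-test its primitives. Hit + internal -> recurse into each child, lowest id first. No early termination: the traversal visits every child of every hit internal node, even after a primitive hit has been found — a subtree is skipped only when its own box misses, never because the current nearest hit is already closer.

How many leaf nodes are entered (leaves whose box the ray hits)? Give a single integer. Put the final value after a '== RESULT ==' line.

Walk:
N0 x:[-20,19] y:[-5/3,35/3] z:[-23,19] -> hit [-5/3,35/3], descend [11, 18]
  N11 x:[-15,19] y:[-5/3,19/3] z:[-23,14] -> hit [-5/3,19/3], descend [6, 17]
    N6 x:[-15,-6] y:[-5/3,17/3] z:[-23,12] -> miss, prune
    N17 x:[-4,19] y:[-1,19/3] z:[-16,14] -> hit [-1,19/3], descend [4, 10]
      N4 x:[16,19] y:[-1,1/3] z:[-16,-12] -> miss, prune
      N10 x:[-4,19] y:[4/3,19/3] z:[6,14] -> hit [6,19/3], descend [12, 14]
        N12 x:[-4,2] y:[13/3,19/3] z:[13,14] -> miss, prune
        N14 x:[8,19] y:[4/3,4] z:[6,12] -> miss, prune
  N18 x:[-20,15] y:[20/3,35/3] z:[-23,19] -> hit [20/3,35/3], descend [9, 15]
    N9 x:[-1,15] y:[20/3,11] z:[-23,1] -> miss, prune
    N15 x:[-20,-10] y:[7,35/3] z:[-8,19] -> miss, prune

order=[0, 11, 6, 17, 4, 10, 12, 14, 18, 9, 15]  |boxes|=11  |leaves|=0  hit=miss

== RESULT ==
0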